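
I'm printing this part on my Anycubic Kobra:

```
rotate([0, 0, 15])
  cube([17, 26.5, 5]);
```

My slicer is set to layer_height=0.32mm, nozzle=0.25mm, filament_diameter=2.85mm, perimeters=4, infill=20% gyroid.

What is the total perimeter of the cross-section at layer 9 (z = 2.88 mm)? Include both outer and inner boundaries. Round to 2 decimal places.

At z = 2.88 mm: the cube is present — its section is the full 17×26.5 rectangle (perimeter 87.00 mm); (whole slice rotated 15° about Z — lengths, areas and connectivity unchanged). Overall, the cross-section is a single solid region. Total boundary length (outer) = 87.00 mm.

87.00 mm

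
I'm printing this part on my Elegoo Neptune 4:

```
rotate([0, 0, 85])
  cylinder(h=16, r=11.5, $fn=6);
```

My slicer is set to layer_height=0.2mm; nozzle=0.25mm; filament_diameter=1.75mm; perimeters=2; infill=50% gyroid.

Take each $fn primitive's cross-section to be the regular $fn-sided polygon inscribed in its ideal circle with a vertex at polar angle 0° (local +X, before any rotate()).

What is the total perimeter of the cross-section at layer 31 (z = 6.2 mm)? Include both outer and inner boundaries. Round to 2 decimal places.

At z = 6.2 mm: the r=11.5 cylinder contributes a regular 6-gon of circumradius 11.5 (perimeter = 2·6·11.500·sin(180°/6) = 69.00 mm); (rotated 85° about Z; rotation is an isometry so areas/perimeters/island counts are preserved). Overall, the cross-section is a single solid region. Total boundary length (outer) = 69.00 mm.

69.00 mm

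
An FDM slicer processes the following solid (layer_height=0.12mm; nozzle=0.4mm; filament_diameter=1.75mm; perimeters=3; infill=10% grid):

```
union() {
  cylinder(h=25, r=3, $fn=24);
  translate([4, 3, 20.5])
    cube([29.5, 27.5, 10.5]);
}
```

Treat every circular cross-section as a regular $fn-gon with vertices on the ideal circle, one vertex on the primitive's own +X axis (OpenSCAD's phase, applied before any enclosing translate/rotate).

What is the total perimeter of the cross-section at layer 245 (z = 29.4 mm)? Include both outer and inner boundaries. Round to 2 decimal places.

At z = 29.4 mm: the cylinder does not reach this height (z outside [0, 25]); the 29.5×27.5 cube at (4, 3) contributes its full rectangle (perimeter 114.00 mm); Merging all regions: only the 29.5×27.5 cube at (4, 3) is present, so the union is just that shape — boundary = 114.00 mm. Overall, the cross-section is a single solid region. Total boundary length (outer) = 114.00 mm.

114.00 mm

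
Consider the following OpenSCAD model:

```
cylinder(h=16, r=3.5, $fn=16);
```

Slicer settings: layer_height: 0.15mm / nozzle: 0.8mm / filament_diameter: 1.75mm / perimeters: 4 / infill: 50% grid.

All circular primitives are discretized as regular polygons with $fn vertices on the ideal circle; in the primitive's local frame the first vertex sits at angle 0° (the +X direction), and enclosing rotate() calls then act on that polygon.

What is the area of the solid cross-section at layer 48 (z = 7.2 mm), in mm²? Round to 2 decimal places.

At z = 7.2 mm: the r=3.5 cylinder gives a regular 16-gon of circumradius 3.5 (constant along its height) (area = (16/2)·3.500²·sin(360°/16) = 37.50 mm²). Overall, the cross-section is a single solid region. Net area = 37.50 mm².

37.50 mm²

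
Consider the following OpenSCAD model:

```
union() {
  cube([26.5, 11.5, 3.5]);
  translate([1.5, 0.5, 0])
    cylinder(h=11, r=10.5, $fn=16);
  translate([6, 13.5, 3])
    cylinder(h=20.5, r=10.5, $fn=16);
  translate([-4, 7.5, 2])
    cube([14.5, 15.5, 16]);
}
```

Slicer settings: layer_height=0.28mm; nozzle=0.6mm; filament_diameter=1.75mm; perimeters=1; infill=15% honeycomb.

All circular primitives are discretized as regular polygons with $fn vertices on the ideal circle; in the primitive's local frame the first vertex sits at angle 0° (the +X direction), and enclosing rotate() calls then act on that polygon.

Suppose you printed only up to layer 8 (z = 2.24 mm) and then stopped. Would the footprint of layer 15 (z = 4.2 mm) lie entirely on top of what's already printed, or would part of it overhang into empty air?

part overhangs

Compare the two slices. At z = 2.24: the 26.5×11.5 cube contributes its full rectangle (area 304.75 mm²); the cylinder at (1.5, 0.5): section is a regular 16-gon, circumradius r=10.5 (area = (16/2)·10.500²·sin(360°/16) = 337.53 mm²); the cylinder at (6, 13.5) does not reach this height (z outside [3, 23.5]); the cube at (-4, 7.5) is present — its section is the full 14.5×15.5 rectangle (area 224.75 mm²); Combining (union): the regions partially overlap — summed areas 867.03 mm² minus the doubly-counted overlap 158.58 mm² gives 708.44 mm² — area = 708.44 mm². At z = 4.2: the cube is absent (z outside [0, 3.5]); the r=10.5 cylinder at (1.5, 0.5) gives a regular 16-gon of circumradius 10.5 (constant along its height) (area = (16/2)·10.500²·sin(360°/16) = 337.53 mm²); the cylinder at (6, 13.5): section is a regular 16-gon, circumradius r=10.5 (area = (16/2)·10.500²·sin(360°/16) = 337.53 mm²); the cube at (-4, 7.5) is present — its section is the full 14.5×15.5 rectangle (area 224.75 mm²); Combining (union): the regions partially overlap — summed areas 899.80 mm² minus the doubly-counted overlap 285.79 mm² gives 614.02 mm² — area = 614.02 mm². Checking containment: at z = 4.2 the cross-section extends beyond the z = 2.24 cross-section by about 56.94 mm².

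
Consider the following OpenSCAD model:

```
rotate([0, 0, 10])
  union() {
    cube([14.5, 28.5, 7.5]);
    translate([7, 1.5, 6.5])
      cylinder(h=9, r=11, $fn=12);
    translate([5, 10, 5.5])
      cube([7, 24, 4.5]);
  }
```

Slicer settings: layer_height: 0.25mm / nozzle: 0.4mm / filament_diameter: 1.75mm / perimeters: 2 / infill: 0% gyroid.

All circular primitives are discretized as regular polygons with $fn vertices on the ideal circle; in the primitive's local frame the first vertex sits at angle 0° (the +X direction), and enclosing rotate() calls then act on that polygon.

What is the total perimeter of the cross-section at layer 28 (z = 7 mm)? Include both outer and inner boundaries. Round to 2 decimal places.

115.94 mm

At z = 7 mm: the cube is present — its section is the full 14.5×28.5 rectangle (perimeter 86.00 mm); the r=11 cylinder at (7, 1.5) gives a regular 12-gon of circumradius 11 (constant along its height) (perimeter = 2·12·11.000·sin(180°/12) = 68.33 mm); the cube at (5, 10) (footprint 7×24) is included at this height (perimeter 62.00 mm); Taking the union: the regions partially overlap (shared area 294.36 mm²), so the edge portions inside another operand are dropped and the merged outline is re-measured after clipping — boundary = 115.94 mm; (whole slice rotated 10° about Z — lengths, areas and connectivity unchanged). Overall, the cross-section is a single solid region. Total boundary length (outer) = 115.94 mm.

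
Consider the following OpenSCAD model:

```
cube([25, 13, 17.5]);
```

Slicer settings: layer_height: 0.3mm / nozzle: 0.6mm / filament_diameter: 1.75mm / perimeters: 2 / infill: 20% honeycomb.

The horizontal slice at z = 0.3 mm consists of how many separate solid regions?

1

At z = 0.3 mm: the cube is present — its section is the full 25×13 rectangle. The result has 1 disconnected region.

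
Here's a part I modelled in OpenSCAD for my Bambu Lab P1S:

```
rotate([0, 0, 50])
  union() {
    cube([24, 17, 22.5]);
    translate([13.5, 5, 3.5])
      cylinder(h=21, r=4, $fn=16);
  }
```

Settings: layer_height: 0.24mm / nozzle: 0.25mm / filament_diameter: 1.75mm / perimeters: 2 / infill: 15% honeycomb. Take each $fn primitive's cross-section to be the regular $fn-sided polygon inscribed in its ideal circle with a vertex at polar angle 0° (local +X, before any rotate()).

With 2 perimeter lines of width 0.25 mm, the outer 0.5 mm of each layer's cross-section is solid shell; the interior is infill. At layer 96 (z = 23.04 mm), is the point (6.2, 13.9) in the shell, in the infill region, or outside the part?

At z = 23.04 mm: the cube is not intersected at this z (z outside [0, 22.5]); the r=4 cylinder at (13.5, 5) contributes a regular 16-gon of circumradius 4; Taking the union: only the r=4 cylinder at (13.5, 5) is present, so the union is just that shape — 1 connected region; (rotated 50° about Z; rotation is an isometry so areas/perimeters/island counts are preserved). Overall, the cross-section is a single solid region. Undo the 50° rotation: the query point maps to (14.633, 4.185) in the un-rotated model frame. The nearest boundary edge runs (16.33, 2.17)→(17.20, 3.47); distance from the point to it = 2.53 mm. The point is inside the cross-section and 2.53 mm from the nearest boundary — more than the 0.5 mm shell width (2 × 0.25), so it's in the infill interior.

infill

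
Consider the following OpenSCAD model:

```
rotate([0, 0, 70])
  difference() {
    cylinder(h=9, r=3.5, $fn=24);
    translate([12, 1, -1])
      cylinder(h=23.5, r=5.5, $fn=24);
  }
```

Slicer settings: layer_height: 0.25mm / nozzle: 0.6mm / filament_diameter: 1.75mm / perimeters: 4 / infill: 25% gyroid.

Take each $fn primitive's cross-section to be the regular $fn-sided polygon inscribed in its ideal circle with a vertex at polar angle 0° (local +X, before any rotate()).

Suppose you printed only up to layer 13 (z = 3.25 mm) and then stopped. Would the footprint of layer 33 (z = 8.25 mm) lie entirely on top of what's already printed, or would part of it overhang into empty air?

entirely on top

Compare the two slices. At z = 3.25: the r=3.5 cylinder gives a regular 24-gon of circumradius 3.5 (constant along its height) (area = (24/2)·3.500²·sin(360°/24) = 38.05 mm²); the r=5.5 cylinder at (12, 1) gives a regular 24-gon of circumradius 5.5 (constant along its height) (area = (24/2)·5.500²·sin(360°/24) = 93.95 mm²); Taking the first minus the rest: starting from the r=3.5 cylinder (38.05 mm²), the r=5.5 cylinder at (12, 1) misses the remaining region (no effect) — area = 38.05 mm²; (rotated 70° about Z; rotation is an isometry so areas/perimeters/island counts are preserved). At z = 8.25: the cylinder: section is a regular 24-gon, circumradius r=3.5 (area = (24/2)·3.500²·sin(360°/24) = 38.05 mm²); the cylinder at (12, 1): section is a regular 24-gon, circumradius r=5.5 (area = (24/2)·5.500²·sin(360°/24) = 93.95 mm²); After the difference (first − rest): starting from the r=3.5 cylinder (38.05 mm²), the r=5.5 cylinder at (12, 1) misses the remaining region (no effect) — area = 38.05 mm²; (whole slice rotated 70° about Z — lengths, areas and connectivity unchanged). Checking containment: the cross-section at z = 8.25 is a subset of the cross-section at z = 3.25.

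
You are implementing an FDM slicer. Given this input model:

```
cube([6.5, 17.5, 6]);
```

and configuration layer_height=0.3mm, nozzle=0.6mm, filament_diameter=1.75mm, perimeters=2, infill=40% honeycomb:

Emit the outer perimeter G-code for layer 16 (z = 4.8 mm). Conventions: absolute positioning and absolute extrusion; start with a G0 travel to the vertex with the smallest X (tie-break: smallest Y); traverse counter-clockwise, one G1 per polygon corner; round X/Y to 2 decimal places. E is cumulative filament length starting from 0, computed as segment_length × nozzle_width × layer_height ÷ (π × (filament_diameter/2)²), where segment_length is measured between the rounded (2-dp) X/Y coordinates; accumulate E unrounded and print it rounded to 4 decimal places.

At z = 4.8 mm: the 6.5×17.5 cube contributes its full rectangle. The outline is a single polygon with 4 vertices. Extrusion per mm of travel: 0.6 × 0.3 / (π × 0.875²) = 0.074835. Accumulating E over each segment gives final E = 3.5921.

G0 X0.00 Y0.00 Z4.80
G1 X6.50 Y0.00 E0.4864
G1 X6.50 Y17.50 E1.7960
G1 X0.00 Y17.50 E2.2825
G1 X0.00 Y0.00 E3.5921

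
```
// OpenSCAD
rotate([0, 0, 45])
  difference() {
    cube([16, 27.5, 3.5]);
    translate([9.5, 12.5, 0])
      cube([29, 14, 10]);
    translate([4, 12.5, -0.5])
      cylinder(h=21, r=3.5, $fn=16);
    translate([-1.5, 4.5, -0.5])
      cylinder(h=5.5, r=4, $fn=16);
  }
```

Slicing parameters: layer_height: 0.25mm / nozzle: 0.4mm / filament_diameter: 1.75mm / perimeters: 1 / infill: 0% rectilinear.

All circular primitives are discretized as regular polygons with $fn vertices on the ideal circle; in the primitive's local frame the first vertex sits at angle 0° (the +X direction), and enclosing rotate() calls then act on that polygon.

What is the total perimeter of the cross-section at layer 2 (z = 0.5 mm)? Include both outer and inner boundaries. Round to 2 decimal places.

At z = 0.5 mm: the cube (footprint 16×27.5) is included at this height (perimeter 87.00 mm); the 29×14 cube at (9.5, 12.5) contributes its full rectangle (perimeter 86.00 mm); the cylinder at (4, 12.5): section is a regular 16-gon, circumradius r=3.5 (perimeter = 2·16·3.500·sin(180°/16) = 21.85 mm); the r=4 cylinder at (-1.5, 4.5) gives a regular 16-gon of circumradius 4 (constant along its height) (perimeter = 2·16·4.000·sin(180°/16) = 24.97 mm); Taking the first minus the rest: starting from the 16×27.5 cube, the 29×14 cube at (9.5, 12.5) partially overlaps it — only the 91.00 mm² overlap (of its 406.00 mm²) is removed, clipping the outline; the r=3.5 cylinder at (4, 12.5) lies wholly inside it (removes its full 37.50 mm² and its 21.85 mm outline becomes a hole wall); the r=4 cylinder at (-1.5, 4.5) partially overlaps it — only the 12.94 mm² overlap (of its 48.98 mm²) is removed, clipping the outline — boundary (outer + 1 inner loop) = 123.87 mm; (whole slice rotated 45° about Z — lengths, areas and connectivity unchanged). Overall, the cross-section is one region with 1 hole. Total boundary length (outer + inner) = 123.87 mm.

123.87 mm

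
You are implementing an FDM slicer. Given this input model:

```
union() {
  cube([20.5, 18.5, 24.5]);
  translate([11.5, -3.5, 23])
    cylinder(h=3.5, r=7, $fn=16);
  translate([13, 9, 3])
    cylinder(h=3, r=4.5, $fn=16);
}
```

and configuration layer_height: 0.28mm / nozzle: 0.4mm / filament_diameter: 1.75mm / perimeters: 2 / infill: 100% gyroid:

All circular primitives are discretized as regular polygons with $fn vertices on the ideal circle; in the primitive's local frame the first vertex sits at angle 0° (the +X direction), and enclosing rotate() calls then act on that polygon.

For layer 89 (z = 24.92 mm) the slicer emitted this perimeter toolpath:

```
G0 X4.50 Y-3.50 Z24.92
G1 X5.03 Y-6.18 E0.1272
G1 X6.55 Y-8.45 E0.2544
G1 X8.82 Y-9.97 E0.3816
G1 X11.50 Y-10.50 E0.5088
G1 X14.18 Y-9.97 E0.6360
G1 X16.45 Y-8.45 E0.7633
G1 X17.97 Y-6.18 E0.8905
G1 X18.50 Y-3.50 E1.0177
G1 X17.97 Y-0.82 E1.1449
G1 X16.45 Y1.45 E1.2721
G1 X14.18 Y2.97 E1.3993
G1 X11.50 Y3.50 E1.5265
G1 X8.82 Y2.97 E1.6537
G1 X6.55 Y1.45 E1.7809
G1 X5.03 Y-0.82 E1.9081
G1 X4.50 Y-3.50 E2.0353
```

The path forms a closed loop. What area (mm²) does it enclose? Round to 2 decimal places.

150.08 mm²

Apply the shoelace formula to the sequence of (X, Y) vertices; enclosed area = 150.08 mm².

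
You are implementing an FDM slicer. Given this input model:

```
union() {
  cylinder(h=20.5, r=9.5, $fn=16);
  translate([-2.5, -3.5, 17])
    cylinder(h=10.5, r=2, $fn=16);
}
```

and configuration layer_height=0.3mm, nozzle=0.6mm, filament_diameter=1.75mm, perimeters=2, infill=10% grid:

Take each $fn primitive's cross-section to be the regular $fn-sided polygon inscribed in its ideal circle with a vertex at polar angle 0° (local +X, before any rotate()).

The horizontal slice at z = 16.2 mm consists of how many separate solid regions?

At z = 16.2 mm: the r=9.5 cylinder gives a regular 16-gon of circumradius 9.5 (constant along its height); the cylinder at (-2.5, -3.5) is not intersected at this z (z outside [17, 27.5]); Combining (union): only the r=9.5 cylinder is present, so the union is just that shape — 1 connected region. The result has 1 disconnected region.

1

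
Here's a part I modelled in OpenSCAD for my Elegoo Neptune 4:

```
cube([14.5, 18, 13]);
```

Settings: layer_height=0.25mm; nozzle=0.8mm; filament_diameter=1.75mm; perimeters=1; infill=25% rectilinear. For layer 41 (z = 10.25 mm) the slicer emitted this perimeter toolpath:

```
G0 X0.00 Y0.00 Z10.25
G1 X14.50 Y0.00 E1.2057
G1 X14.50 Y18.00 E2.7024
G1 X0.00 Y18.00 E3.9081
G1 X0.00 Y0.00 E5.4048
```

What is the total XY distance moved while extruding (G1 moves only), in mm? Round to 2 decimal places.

65.00 mm

Sum the Euclidean lengths of each G1 segment: total = 65.00 mm.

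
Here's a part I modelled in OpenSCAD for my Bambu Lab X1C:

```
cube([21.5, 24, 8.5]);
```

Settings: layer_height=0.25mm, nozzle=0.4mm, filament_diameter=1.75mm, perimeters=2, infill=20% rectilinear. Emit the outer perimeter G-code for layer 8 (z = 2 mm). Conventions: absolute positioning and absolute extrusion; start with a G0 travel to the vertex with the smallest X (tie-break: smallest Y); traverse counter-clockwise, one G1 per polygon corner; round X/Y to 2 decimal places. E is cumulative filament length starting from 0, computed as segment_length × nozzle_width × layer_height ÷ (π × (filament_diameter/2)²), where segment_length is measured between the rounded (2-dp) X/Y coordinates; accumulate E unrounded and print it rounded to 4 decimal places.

At z = 2 mm: the cube (footprint 21.5×24) is included at this height. The outline is a single polygon with 4 vertices. Extrusion per mm of travel: 0.4 × 0.25 / (π × 0.875²) = 0.041575. Accumulating E over each segment gives final E = 3.7833.

G0 X0.00 Y0.00 Z2.00
G1 X21.50 Y0.00 E0.8939
G1 X21.50 Y24.00 E1.8917
G1 X0.00 Y24.00 E2.7855
G1 X0.00 Y0.00 E3.7833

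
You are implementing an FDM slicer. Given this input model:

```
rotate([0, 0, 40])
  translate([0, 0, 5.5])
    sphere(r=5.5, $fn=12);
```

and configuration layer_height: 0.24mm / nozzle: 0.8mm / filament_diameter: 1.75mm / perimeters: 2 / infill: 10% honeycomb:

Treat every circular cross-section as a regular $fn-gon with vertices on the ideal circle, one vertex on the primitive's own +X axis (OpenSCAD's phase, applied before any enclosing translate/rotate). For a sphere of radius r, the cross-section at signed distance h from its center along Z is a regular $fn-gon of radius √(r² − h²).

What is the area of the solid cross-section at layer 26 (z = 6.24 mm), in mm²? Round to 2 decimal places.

At z = 6.24 mm: the r=5.5 sphere contributes a regular 12-gon of circumradius √(5.5²−0.74²) = 5.450 (area = (12/2)·5.450²·sin(360°/12) = 89.11 mm²); (rotated 40° about Z; rotation is an isometry so areas/perimeters/island counts are preserved). Overall, the cross-section is a single solid region. Net area = 89.11 mm².

89.11 mm²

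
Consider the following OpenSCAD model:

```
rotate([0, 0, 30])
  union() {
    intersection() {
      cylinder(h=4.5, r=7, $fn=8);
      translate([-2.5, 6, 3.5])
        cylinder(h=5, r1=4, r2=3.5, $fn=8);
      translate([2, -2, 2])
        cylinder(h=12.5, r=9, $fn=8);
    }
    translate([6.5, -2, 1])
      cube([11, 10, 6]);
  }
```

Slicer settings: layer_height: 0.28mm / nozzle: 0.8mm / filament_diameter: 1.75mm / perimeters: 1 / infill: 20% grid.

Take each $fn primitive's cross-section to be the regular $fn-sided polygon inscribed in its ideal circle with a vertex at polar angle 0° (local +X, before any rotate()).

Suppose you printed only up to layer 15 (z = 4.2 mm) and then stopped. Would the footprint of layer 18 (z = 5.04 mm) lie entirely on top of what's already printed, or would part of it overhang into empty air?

Compare the two slices. At z = 4.2: the r=7 cylinder contributes a regular 8-gon of circumradius 7 (area = (8/2)·7.000²·sin(360°/8) = 138.59 mm²); the cone at (-2.5, 6): at t=0.140 of its height the radius interpolates to r₁+(r₂−r₁)t = 3.930, giving a regular 8-gon of that circumradius (area = (8/2)·3.930²·sin(360°/8) = 43.68 mm²); the r=9 cylinder at (2, -2) gives a regular 8-gon of circumradius 9 (constant along its height) (area = (8/2)·9.000²·sin(360°/8) = 229.10 mm²); Keeping only the common overlap: the cone at (-2.5, 6) partially overlaps the r=7 cylinder; clipping to the common part keeps 20.70 mm²; the r=9 cylinder at (2, -2) partially overlaps the running intersection; clipping to the common part keeps 15.29 mm² — area = 15.29 mm²; the cube at (6.5, -2) (footprint 11×10) is included at this height (area 110.00 mm²); Taking the union: the 2 present regions are separate (no shared area or edge), so areas and boundary lengths simply add and each stays a separate island — area = 125.29 mm²; (rotated 30° about Z; rotation is an isometry so areas/perimeters/island counts are preserved). At z = 5.04: the cylinder does not reach this height (z outside [0, 4.5]); the cone at (-2.5, 6) (r1=4→r2=3.5) has section circumradius 3.846 here — a regular 8-gon (area = (8/2)·3.846²·sin(360°/8) = 41.84 mm²); the cylinder at (2, -2): section is a regular 8-gon, circumradius r=9 (area = (8/2)·9.000²·sin(360°/8) = 229.10 mm²); After intersecting: at least one operand is absent at this height, so nothing remains; the cube at (6.5, -2) (footprint 11×10) is included at this height (area 110.00 mm²); Merging all regions: only the 11×10 cube at (6.5, -2) is present, so the union is just that shape — area = 110.00 mm²; (rotated 30° about Z; rotation is an isometry so areas/perimeters/island counts are preserved). Checking containment: the cross-section at z = 5.04 is a subset of the cross-section at z = 4.2.

entirely on top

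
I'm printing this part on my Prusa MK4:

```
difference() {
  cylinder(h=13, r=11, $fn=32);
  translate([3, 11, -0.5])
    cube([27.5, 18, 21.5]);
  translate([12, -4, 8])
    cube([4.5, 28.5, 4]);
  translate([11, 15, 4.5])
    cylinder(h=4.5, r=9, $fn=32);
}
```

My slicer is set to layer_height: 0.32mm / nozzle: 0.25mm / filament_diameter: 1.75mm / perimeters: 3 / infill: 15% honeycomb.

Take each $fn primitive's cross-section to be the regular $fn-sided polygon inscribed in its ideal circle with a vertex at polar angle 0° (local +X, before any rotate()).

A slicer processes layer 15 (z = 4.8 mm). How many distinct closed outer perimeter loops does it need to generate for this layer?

At z = 4.8 mm: the r=11 cylinder contributes a regular 32-gon of circumradius 11; the cube at (3, 11) is present — its section is the full 27.5×18 rectangle; the cube at (12, -4) is absent (z outside [8, 12]); the cylinder at (11, 15): section is a regular 32-gon, circumradius r=9; Subtracting the remaining from the first: starting from the r=11 cylinder, the 27.5×18 cube at (3, 11) misses the remaining region (no effect); the r=9 cylinder at (11, 15) partially overlaps it — only the 6.39 mm² overlap (of its 252.84 mm²) is removed, clipping the outline — 1 connected region. The result has 1 disconnected region.

1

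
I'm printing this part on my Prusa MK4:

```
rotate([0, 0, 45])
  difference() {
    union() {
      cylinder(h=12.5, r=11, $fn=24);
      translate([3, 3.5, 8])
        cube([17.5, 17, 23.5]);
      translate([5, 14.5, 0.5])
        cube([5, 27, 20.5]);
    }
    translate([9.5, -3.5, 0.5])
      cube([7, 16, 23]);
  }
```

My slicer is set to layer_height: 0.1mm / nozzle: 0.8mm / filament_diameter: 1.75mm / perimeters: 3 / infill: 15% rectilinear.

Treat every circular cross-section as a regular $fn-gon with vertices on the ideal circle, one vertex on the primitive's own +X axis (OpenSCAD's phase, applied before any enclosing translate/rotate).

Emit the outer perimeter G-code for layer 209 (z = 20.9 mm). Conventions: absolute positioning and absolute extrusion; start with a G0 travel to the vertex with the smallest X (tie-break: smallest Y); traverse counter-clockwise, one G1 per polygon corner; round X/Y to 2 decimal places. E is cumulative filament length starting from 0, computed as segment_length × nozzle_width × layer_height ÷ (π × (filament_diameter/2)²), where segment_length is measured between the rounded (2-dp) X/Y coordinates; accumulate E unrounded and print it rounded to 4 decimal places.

At z = 20.9 mm: the cylinder is not intersected at this z (z outside [0, 12.5]); the 17.5×17 cube at (3, 3.5) contributes its full rectangle; the 5×27 cube at (5, 14.5) contributes its full rectangle; Merging all regions: the regions partially overlap (shared area 30.00 mm²), so overlapping operands fuse into one piece — 1 connected region; the cube at (9.5, -3.5) (footprint 7×16) is included at this height; Taking the first minus the rest: starting from the result so far, the 7×16 cube at (9.5, -3.5) partially overlaps it — only the 63.00 mm² overlap (of its 112.00 mm²) is removed, clipping the outline — 1 connected region; (rotated 45° about Z; rotation is an isometry so areas/perimeters/island counts are preserved). The outline is a single polygon with 12 vertices. Extrusion per mm of travel: 0.8 × 0.1 / (π × 0.875²) = 0.033260. Accumulating E over each segment gives final E = 4.2902.

G0 X-25.81 Y32.88 Z20.90
G1 X-10.96 Y18.03 E0.6985
G1 X-12.37 Y16.62 E0.7648
G1 X-0.35 Y4.60 E1.3302
G1 X4.24 Y9.19 E1.5461
G1 X-2.12 Y15.56 E1.8455
G1 X2.83 Y20.51 E2.0783
G1 X9.19 Y14.14 E2.3777
G1 X12.02 Y16.97 E2.5108
G1 X0.00 Y28.99 E3.0762
G1 X-7.42 Y21.57 E3.4252
G1 X-22.27 Y36.42 E4.1237
G1 X-25.81 Y32.88 E4.2902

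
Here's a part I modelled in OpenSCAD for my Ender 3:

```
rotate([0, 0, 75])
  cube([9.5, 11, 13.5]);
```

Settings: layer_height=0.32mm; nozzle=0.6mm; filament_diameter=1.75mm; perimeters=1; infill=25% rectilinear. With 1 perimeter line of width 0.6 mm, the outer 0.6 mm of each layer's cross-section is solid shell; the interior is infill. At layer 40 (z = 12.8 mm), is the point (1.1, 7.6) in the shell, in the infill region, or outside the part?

infill

At z = 12.8 mm: the cube is present — its section is the full 9.5×11 rectangle; (whole slice rotated 75° about Z — lengths, areas and connectivity unchanged). Overall, the cross-section is a single solid region. Undo the 75° rotation: the query point maps to (7.626, 0.905) in the un-rotated model frame. The nearest boundary edge runs (0.00, 0.00)→(9.50, 0.00); distance from the point to it = 0.90 mm. The point is inside the cross-section and 0.90 mm from the nearest boundary — more than the 0.6 mm shell width (1 × 0.6), so it's in the infill interior.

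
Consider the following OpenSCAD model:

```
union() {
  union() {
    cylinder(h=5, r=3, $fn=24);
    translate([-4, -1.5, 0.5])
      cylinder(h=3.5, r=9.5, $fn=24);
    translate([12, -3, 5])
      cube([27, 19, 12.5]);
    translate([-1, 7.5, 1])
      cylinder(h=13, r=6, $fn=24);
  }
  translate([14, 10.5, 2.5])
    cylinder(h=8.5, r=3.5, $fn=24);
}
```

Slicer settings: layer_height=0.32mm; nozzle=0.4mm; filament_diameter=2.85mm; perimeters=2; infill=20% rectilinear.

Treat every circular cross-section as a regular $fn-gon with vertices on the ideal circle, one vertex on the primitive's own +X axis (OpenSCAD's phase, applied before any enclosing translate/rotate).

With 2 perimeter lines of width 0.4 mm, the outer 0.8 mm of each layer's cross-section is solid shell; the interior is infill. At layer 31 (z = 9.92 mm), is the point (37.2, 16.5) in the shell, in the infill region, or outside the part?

outside

At z = 9.92 mm: the cylinder is not intersected at this z (z outside [0, 5]); the cylinder at (-4, -1.5) does not reach this height (z outside [0.5, 4]); the cube at (12, -3) is present — its section is the full 27×19 rectangle; the r=6 cylinder at (-1, 7.5) contributes a regular 24-gon of circumradius 6; Combining (union): the 2 present regions are separate (no shared area or edge), so areas and boundary lengths simply add and each stays a separate island — 2 connected regions; the cylinder at (14, 10.5): section is a regular 24-gon, circumradius r=3.5; Taking the union: the regions partially overlap (shared area 32.14 mm²), so overlapping operands fuse into one piece — 2 connected regions. Overall, the cross-section has 2 separate islands. The nearest boundary edge runs (12.00, 16.00)→(39.00, 16.00); distance from the point to it = 0.50 mm. The point is not inside any of the regions above, so it lies outside the cross-section (0.50 mm from the nearest boundary).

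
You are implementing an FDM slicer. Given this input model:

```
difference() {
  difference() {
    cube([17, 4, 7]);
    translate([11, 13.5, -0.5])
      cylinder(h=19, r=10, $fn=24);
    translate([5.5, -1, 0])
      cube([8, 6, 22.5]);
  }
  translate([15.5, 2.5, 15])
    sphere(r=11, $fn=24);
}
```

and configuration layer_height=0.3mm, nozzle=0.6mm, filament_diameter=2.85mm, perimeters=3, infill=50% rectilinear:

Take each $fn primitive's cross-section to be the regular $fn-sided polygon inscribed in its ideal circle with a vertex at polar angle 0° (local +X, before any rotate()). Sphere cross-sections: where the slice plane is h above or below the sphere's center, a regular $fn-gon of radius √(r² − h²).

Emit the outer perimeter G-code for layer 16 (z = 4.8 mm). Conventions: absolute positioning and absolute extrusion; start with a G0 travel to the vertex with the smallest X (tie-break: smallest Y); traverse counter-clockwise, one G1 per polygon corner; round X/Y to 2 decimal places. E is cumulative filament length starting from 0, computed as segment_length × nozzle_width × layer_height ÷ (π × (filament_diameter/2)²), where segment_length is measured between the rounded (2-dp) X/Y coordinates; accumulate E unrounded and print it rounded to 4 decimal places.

At z = 4.8 mm: the 17×4 cube contributes its full rectangle; the cylinder at (11, 13.5): section is a regular 24-gon, circumradius r=10; the cube at (5.5, -1) (footprint 8×6) is included at this height; Taking the first minus the rest: starting from the 17×4 cube, the r=10 cylinder at (11, 13.5) partially overlaps it — only the 1.77 mm² overlap (of its 310.58 mm²) is removed, clipping the outline; the 8×6 cube at (5.5, -1) partially overlaps it — only the 30.28 mm² overlap (of its 48.00 mm²) is removed, clipping the outline — 2 connected regions; the r=11 sphere at (15.5, 2.5) slices to a regular 24-gon of circumradius 4.118 (√(r²−h²) with h=10.2 from center); Subtracting the remaining from the first: starting from that combined region, the r=11 sphere at (15.5, 2.5) partially overlaps it — only the 13.95 mm² overlap (of its 52.67 mm²) is removed, clipping the outline — 1 connected region. The outline is a single polygon with 4 vertices. Extrusion per mm of travel: 0.6 × 0.3 / (π × 1.425²) = 0.028216. Accumulating E over each segment gives final E = 0.5361.

G0 X0.00 Y0.00 Z4.80
G1 X5.50 Y0.00 E0.1552
G1 X5.50 Y4.00 E0.2681
G1 X0.00 Y4.00 E0.4232
G1 X0.00 Y0.00 E0.5361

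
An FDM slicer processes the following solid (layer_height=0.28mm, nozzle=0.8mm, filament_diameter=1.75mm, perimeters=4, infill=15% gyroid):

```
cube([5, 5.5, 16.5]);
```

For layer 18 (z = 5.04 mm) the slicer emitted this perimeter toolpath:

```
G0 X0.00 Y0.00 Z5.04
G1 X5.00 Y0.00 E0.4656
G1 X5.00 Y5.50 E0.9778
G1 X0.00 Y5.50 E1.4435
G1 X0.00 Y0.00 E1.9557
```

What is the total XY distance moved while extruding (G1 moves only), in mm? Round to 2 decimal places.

21.00 mm

Sum the Euclidean lengths of each G1 segment: total = 21.00 mm.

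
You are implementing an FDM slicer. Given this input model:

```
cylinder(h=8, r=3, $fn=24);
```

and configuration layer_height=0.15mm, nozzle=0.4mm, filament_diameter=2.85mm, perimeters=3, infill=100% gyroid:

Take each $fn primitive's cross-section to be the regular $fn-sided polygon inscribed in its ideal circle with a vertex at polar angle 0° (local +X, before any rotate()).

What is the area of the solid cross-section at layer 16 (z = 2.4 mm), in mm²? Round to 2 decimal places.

27.95 mm²

At z = 2.4 mm: the cylinder: section is a regular 24-gon, circumradius r=3 (area = (24/2)·3.000²·sin(360°/24) = 27.95 mm²). Overall, the cross-section is a single solid region. Net area = 27.95 mm².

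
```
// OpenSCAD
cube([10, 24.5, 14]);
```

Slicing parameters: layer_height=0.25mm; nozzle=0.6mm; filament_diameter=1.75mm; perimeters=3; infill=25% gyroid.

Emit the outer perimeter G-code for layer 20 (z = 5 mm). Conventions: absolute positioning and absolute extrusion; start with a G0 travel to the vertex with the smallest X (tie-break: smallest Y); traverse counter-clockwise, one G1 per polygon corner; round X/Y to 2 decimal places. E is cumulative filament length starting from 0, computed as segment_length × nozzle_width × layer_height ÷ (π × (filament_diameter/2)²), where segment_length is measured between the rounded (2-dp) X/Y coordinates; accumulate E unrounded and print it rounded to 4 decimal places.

At z = 5 mm: the 10×24.5 cube contributes its full rectangle. The outline is a single polygon with 4 vertices. Extrusion per mm of travel: 0.6 × 0.25 / (π × 0.875²) = 0.062363. Accumulating E over each segment gives final E = 4.3030.

G0 X0.00 Y0.00 Z5.00
G1 X10.00 Y0.00 E0.6236
G1 X10.00 Y24.50 E2.1515
G1 X0.00 Y24.50 E2.7751
G1 X0.00 Y0.00 E4.3030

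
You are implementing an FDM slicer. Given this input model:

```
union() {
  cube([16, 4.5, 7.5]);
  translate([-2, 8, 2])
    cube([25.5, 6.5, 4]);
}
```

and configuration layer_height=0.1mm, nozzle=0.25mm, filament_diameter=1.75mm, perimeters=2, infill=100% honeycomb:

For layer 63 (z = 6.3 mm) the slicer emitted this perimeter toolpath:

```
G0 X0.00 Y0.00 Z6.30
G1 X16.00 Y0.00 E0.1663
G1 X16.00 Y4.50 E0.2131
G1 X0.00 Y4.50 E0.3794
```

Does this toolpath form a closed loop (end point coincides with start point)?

no

Start point (G0): (0.00, 0.00). End point (last G1): the path does not return to the start — open.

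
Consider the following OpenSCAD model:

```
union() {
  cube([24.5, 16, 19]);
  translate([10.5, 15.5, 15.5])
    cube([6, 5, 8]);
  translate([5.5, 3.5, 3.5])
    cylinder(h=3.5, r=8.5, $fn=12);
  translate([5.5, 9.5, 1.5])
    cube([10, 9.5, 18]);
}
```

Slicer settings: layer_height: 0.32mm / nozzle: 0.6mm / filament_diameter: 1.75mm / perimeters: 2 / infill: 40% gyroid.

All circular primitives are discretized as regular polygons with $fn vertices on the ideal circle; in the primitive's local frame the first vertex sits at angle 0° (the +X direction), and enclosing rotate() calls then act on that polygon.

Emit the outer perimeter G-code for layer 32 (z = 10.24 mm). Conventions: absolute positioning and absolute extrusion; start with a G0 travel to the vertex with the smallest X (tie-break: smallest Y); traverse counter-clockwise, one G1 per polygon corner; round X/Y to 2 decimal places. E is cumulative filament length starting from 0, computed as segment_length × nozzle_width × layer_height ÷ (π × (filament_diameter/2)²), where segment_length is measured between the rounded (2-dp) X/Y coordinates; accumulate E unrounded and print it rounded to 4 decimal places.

G0 X0.00 Y0.00 Z10.24
G1 X24.50 Y0.00 E1.9557
G1 X24.50 Y16.00 E3.2329
G1 X15.50 Y16.00 E3.9513
G1 X15.50 Y19.00 E4.1908
G1 X5.50 Y19.00 E4.9890
G1 X5.50 Y16.00 E5.2285
G1 X0.00 Y16.00 E5.6675
G1 X0.00 Y0.00 E6.9447

At z = 10.24 mm: the 24.5×16 cube contributes its full rectangle; the cube at (10.5, 15.5) is not intersected at this z (z outside [15.5, 23.5]); the cylinder at (5.5, 3.5) does not reach this height (z outside [3.5, 7]); the 10×9.5 cube at (5.5, 9.5) contributes its full rectangle; Taking the union: the regions partially overlap (shared area 65.00 mm²), so overlapping operands fuse into one piece — 1 connected region. The outline is a single polygon with 8 vertices. Extrusion per mm of travel: 0.6 × 0.32 / (π × 0.875²) = 0.079824. Accumulating E over each segment gives final E = 6.9447.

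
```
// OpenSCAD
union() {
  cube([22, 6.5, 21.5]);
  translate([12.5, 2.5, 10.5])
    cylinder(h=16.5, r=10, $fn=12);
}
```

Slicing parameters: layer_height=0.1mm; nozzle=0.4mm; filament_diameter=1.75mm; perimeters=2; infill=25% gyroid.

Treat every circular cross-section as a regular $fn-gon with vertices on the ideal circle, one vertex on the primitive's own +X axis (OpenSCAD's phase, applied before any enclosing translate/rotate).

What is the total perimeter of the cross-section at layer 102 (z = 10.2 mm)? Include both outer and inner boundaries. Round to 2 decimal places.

At z = 10.2 mm: the cube is present — its section is the full 22×6.5 rectangle (perimeter 57.00 mm); the cylinder at (12.5, 2.5) does not reach this height (z outside [10.5, 27]); Combining (union): only the 22×6.5 cube is present, so the union is just that shape — boundary = 57.00 mm. Overall, the cross-section is a single solid region. Total boundary length (outer) = 57.00 mm.

57.00 mm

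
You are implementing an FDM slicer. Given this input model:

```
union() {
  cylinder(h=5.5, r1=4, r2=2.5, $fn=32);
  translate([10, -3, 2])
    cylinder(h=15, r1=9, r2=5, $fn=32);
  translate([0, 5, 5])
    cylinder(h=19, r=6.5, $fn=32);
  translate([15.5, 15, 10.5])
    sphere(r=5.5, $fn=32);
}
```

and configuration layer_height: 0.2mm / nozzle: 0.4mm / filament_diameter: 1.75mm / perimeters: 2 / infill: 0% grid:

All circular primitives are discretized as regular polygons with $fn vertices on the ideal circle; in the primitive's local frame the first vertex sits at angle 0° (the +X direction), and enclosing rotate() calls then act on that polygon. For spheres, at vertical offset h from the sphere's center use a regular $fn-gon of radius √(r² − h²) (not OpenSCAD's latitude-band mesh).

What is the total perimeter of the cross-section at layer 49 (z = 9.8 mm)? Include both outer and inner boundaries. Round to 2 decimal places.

110.39 mm

At z = 9.8 mm: the cone does not reach this height (z outside [0, 5.5]); the cone at (10, -3): at t=0.520 of its height the radius interpolates to r₁+(r₂−r₁)t = 6.920, giving a regular 32-gon of that circumradius (perimeter = 2·32·6.920·sin(180°/32) = 43.41 mm); the r=6.5 cylinder at (0, 5) gives a regular 32-gon of circumradius 6.5 (constant along its height) (perimeter = 2·32·6.500·sin(180°/32) = 40.78 mm); the r=5.5 sphere at (15.5, 15) contributes a regular 32-gon of circumradius √(5.5²−0.7²) = 5.455 (perimeter = 2·32·5.455·sin(180°/32) = 34.22 mm); Combining (union): the regions partially overlap (shared area 1.48 mm²), so the edge portions inside another operand are dropped and the merged outline is re-measured after clipping — boundary = 110.39 mm. Overall, the cross-section has 2 separate islands. Total boundary length (outer) = 110.39 mm.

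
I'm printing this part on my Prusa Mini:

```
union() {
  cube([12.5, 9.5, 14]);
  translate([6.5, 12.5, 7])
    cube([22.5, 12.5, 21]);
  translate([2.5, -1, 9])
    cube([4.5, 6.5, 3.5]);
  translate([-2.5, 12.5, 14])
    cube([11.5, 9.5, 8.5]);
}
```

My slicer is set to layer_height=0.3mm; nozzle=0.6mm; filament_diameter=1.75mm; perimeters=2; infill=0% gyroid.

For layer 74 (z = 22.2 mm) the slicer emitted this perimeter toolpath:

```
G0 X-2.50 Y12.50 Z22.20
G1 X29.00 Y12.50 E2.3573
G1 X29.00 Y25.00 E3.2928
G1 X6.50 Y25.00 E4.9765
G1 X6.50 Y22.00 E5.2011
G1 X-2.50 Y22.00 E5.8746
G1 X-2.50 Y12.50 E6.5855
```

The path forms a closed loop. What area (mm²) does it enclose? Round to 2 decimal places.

Apply the shoelace formula to the sequence of (X, Y) vertices; enclosed area = 366.75 mm².

366.75 mm²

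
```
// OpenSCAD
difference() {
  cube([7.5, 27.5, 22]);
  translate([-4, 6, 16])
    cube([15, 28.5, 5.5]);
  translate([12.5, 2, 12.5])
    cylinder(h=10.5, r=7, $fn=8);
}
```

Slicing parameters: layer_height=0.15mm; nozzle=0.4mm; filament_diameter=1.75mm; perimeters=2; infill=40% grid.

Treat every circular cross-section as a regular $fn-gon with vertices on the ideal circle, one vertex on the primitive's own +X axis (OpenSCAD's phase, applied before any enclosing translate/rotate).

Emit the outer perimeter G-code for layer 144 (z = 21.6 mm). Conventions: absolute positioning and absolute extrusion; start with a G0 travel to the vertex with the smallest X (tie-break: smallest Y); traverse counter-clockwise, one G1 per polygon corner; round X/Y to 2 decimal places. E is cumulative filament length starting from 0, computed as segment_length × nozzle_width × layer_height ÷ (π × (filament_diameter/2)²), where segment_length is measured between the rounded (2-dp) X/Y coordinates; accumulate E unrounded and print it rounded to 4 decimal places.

G0 X0.00 Y0.00 Z21.60
G1 X6.33 Y0.00 E0.1579
G1 X5.50 Y2.00 E0.2119
G1 X7.50 Y6.83 E0.3423
G1 X7.50 Y27.50 E0.8579
G1 X0.00 Y27.50 E1.0450
G1 X0.00 Y0.00 E1.7310

At z = 21.6 mm: the cube (footprint 7.5×27.5) is included at this height; the cube at (-4, 6) is not intersected at this z (z outside [16, 21.5]); the r=7 cylinder at (12.5, 2) contributes a regular 8-gon of circumradius 7; Taking the first minus the rest: starting from the 7.5×27.5 cube, the r=7 cylinder at (12.5, 2) partially overlaps it — only the 8.00 mm² overlap (of its 138.59 mm²) is removed, clipping the outline — 1 connected region. The outline is a single polygon with 6 vertices. Extrusion per mm of travel: 0.4 × 0.15 / (π × 0.875²) = 0.024945. Accumulating E over each segment gives final E = 1.7310.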